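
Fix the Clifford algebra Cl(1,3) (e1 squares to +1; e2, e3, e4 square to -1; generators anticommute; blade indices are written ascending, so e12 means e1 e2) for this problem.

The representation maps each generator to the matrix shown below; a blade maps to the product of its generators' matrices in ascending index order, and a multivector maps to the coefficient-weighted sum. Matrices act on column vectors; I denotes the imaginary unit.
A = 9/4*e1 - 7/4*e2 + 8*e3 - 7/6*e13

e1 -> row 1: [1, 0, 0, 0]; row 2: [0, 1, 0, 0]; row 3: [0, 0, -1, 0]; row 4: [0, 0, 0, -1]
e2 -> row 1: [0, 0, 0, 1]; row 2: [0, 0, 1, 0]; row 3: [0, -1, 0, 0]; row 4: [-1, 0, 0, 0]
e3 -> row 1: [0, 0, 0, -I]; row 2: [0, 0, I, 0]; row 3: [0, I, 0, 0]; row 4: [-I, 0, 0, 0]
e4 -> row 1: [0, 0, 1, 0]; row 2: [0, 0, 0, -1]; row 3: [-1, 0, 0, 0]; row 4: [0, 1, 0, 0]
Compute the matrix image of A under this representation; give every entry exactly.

Bivector images (products of the table entries): rho(e13) = rho(e1)rho(e3) = row 1: [0, 0, 0, -I]; row 2: [0, 0, I, 0]; row 3: [0, -I, 0, 0]; row 4: [I, 0, 0, 0].
M = (9/4)*rho(e1) + (-7/4)*rho(e2) + (8)*rho(e3) + (-7/6)*rho(e13), summed entrywise:
Answer: row 1: [9/4, 0, 0, -7/4 - 41*I/6]; row 2: [0, 9/4, -7/4 + 41*I/6, 0]; row 3: [0, 7/4 + 55*I/6, -9/4, 0]; row 4: [7/4 - 55*I/6, 0, 0, -9/4]


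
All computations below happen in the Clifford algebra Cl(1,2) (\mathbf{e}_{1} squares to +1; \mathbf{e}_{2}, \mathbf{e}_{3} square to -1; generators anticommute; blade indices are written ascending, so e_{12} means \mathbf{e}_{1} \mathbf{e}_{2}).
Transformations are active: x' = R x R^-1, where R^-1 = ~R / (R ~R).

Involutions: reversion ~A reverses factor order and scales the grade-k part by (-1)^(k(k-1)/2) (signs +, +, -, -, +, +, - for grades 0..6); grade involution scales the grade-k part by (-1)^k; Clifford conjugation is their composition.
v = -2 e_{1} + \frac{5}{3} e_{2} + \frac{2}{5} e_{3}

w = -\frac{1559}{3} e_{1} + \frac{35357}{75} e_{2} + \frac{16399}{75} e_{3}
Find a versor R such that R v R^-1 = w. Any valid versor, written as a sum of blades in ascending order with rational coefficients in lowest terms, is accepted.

Key observation: q(v) = q(w) = \frac{239}{225} (sandwiches preserve the norm), so R = v + w = -\frac{1565}{3} e_{1} + \frac{35482}{75} e_{2} + \frac{16429}{75} e_{3} works whenever it is invertible — the component of v along it is kept and (v - w)/2 reverses, sending v to w.
Answer: -\frac{1565}{3} e_{1} + \frac{35482}{75} e_{2} + \frac{16429}{75} e_{3}


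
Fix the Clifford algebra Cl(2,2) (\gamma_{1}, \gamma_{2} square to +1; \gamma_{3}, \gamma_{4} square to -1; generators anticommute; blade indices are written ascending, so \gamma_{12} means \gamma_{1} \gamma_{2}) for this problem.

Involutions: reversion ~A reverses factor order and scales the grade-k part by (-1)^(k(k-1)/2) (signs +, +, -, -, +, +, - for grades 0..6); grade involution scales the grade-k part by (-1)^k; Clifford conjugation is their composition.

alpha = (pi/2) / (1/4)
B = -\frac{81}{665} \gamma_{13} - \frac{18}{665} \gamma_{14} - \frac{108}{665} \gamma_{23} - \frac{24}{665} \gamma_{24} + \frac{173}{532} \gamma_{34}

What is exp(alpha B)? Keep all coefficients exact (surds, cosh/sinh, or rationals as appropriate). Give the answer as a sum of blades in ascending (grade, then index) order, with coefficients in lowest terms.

B^2 term by term: the squares give (-\frac{81}{665})^2*(\gamma_{13})^2 + (-\frac{18}{665})^2*(\gamma_{14})^2 + (-\frac{108}{665})^2*(\gamma_{23})^2 + (-\frac{24}{665})^2*(\gamma_{24})^2 + (\frac{173}{532})^2*(\gamma_{34})^2 = \frac{6561}{442225}*(+1) + \frac{324}{442225}*(+1) + \frac{11664}{442225}*(+1) + \frac{576}{442225}*(+1) + \frac{29929}{283024}*(-1) = -\frac{1}{16} (each basis 2-blade squares to minus the product of its generators' squares); cross terms between blades sharing an index anticommute and cancel; the commuting (index-disjoint) pairs give grade-4 terms 2*c*c'*(blade product), which cancel blade by blade — \gamma_{1234}: -\frac{3888}{442225} + \frac{3888}{442225} = 0 — confirming B is simple. So B^2 = -\frac{1}{16}.
B^2 = -\frac{1}{16} — the negative square puts this in the circular regime; l = \frac{1}{4}, alpha*l = \frac{\pi}{2}, so exp(alpha B) = cos(\frac{\pi}{2}) + (sin(\frac{\pi}{2})/(\frac{1}{4}))*B = 0 + (4)*B.
Answer: - \frac{324}{665} \gamma_{13} - \frac{72}{665} \gamma_{14} - \frac{432}{665} \gamma_{23} - \frac{96}{665} \gamma_{24} + \frac{173}{133} \gamma_{34}


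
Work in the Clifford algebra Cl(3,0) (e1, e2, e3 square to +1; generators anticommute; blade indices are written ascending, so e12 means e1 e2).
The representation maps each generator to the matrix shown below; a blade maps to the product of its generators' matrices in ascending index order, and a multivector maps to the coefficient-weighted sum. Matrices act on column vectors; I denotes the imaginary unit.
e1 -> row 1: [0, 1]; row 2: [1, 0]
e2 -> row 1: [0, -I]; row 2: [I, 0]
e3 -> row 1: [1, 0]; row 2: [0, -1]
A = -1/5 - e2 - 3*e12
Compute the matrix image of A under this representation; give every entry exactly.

Bivector images (products of the table entries): rho(e12) = rho(e1)rho(e2) = row 1: [I, 0]; row 2: [0, -I].
M = (-1/5)*1 + (-1)*rho(e2) + (-3)*rho(e12), summed entrywise (1 is the identity matrix):
Answer: row 1: [-1/5 - 3*I, I]; row 2: [-I, -1/5 + 3*I]


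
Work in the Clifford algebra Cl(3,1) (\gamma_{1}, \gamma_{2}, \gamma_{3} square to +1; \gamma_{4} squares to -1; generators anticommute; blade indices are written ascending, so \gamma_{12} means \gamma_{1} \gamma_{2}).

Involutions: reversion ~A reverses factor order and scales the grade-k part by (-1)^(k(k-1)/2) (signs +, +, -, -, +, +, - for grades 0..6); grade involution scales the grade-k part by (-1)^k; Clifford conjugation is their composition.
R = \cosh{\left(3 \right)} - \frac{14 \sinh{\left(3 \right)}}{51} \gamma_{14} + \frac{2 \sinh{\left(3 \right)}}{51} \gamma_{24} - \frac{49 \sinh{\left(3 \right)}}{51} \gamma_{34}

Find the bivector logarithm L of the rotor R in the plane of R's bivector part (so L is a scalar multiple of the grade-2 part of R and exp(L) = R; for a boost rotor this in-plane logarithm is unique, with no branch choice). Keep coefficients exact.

The scalar part of R is \cosh{\left(3 \right)}, which fixes the rapidity magnitude through cosh (cosh is even, so it cannot fix the sign — the bivector part carries that); dividing the bivector part by sinh of the rapidity gives the plane, and L = rapidity * plane, where the joint sign ambiguity of (rapidity, plane) cancels in the product.
Concretely: cosh(rapidity) = \cosh{\left(3 \right)} gives rapidity = ±3, and since rapidity/sinh(rapidity) is even the sign is immaterial: L = (rapidity/sinh(rapidity)) * <R>_2 = (\frac{3}{\sinh{\left(3 \right)}}) * <R>_2.
Answer: - \frac{14}{17} \gamma_{14} + \frac{2}{17} \gamma_{24} - \frac{49}{17} \gamma_{34}


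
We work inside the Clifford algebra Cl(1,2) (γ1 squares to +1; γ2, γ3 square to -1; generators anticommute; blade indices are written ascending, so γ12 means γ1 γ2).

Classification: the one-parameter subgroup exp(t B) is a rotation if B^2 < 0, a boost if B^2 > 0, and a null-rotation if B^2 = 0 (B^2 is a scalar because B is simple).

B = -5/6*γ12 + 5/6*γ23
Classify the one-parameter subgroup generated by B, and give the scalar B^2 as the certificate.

B^2 term by term: the squares give (-5/6)^2*(γ12)^2 + (5/6)^2*(γ23)^2 = 25/36*(+1) + 25/36*(-1) = 0 (each basis 2-blade squares to minus the product of its generators' squares); cross terms between blades sharing an index anticommute and cancel. So B^2 = 0.
Answer: null-rotation, certificate B^2 = 0. No conjugation can change B^2 = 0; the sign gives the class.


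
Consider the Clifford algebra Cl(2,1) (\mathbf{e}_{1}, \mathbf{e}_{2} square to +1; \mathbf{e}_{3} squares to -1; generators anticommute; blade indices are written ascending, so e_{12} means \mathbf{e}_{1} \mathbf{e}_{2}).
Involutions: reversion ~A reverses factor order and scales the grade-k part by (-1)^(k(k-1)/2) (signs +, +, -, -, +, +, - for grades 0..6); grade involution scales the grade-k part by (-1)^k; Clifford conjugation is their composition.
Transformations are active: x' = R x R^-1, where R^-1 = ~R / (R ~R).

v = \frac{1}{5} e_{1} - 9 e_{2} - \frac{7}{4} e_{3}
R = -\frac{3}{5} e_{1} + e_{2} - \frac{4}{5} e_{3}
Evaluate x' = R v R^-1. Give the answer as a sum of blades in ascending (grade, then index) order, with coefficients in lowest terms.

~R = -\frac{3}{5} e_{1} + e_{2} - \frac{4}{5} e_{3}, and R ~R = \frac{18}{25}, so R^-1 = ~R / (\frac{18}{25}).
R v = -\frac{263}{25} + \frac{26}{5} e_{12} + \frac{121}{100} e_{13} - \frac{179}{20} e_{23}
Answer: \frac{52}{3} e_{1} - \frac{182}{9} e_{2} + \frac{4523}{180} e_{3}


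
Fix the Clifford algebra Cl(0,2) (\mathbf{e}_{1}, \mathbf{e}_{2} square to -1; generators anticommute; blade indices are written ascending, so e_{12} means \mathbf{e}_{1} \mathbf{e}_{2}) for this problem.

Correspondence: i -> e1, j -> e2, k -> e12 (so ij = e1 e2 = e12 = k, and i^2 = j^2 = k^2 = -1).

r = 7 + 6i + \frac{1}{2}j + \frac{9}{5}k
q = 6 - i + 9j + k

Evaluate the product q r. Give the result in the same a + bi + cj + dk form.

In blades: q = 6 - e_{1} + 9 e_{2} + e_{12}, r = 7 + 6 e_{1} + \frac{1}{2} e_{2} + \frac{9}{5} e_{12}.
Distribute q over r term by term (generator squares from the signature, products reordered to ascending indices): (6)*r = 42 + 36 e_{1} + 3 e_{2} + \frac{54}{5} e_{12}; (-e_{1})*r = 6 - 7 e_{1} + \frac{9}{5} e_{2} - \frac{1}{2} e_{12}; (9 e_{2})*r = -\frac{9}{2} + \frac{81}{5} e_{1} + 63 e_{2} - 54 e_{12}; (e_{12})*r = -\frac{9}{5} - \frac{1}{2} e_{1} + 6 e_{2} + 7 e_{12}.
Sum: \frac{417}{10} + \frac{447}{10} e_{1} + \frac{369}{5} e_{2} - \frac{367}{10} e_{12}; translating back through the correspondence:
Answer: \frac{417}{10} + \frac{447}{10}i + \frac{369}{5}j - \frac{367}{10}k


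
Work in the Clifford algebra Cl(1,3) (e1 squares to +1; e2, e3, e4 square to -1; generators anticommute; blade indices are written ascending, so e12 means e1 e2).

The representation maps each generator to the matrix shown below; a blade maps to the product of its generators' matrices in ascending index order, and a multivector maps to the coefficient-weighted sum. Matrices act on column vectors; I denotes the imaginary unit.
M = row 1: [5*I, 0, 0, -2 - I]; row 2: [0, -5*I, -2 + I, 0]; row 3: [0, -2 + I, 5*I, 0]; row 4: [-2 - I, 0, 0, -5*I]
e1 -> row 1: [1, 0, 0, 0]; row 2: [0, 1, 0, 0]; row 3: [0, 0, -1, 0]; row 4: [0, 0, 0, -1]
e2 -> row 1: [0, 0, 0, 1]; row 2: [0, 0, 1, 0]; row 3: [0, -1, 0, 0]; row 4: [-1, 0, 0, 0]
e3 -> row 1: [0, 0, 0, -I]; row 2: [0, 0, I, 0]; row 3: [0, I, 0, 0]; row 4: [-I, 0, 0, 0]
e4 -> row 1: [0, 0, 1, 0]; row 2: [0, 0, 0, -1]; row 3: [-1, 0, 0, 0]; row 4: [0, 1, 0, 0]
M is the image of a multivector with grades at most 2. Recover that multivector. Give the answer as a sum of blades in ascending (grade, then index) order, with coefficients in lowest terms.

Method: the blade images are trace-orthogonal — tr(rho(e_A) rho(e_B)^-1) = 4 if A = B and 0 otherwise — and rho(e_A)^-1 = (e_A)^2 * rho(e_A) with (e_A)^2 = +1 or -1, so the coefficient of e_A in the preimage is (e_A)^2 * tr(M rho(e_A))/4.
Nonzero projections over blades of grade <= 2: e3: (e3)^2 = -1, tr(M rho(e3)) = -4, coefficient 1; e12: (e12)^2 = +1, tr(M rho(e12)) = -8, coefficient -2; e23: (e23)^2 = -1, tr(M rho(e23)) = 20, coefficient -5. Every other blade of grade <= 2 projects to 0.
Answer: e3 - 2*e12 - 5*e23


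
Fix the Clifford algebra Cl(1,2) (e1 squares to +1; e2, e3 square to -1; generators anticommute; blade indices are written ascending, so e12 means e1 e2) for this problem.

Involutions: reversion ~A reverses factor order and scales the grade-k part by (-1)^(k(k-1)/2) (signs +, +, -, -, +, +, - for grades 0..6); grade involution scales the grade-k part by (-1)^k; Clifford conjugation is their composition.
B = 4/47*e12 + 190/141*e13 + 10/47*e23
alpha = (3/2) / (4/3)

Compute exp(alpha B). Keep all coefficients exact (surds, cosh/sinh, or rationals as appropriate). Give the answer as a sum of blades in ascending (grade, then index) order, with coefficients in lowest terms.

B^2 term by term: the squares give (4/47)^2*(e12)^2 + (190/141)^2*(e13)^2 + (10/47)^2*(e23)^2 = 16/2209*(+1) + 36100/19881*(+1) + 100/2209*(-1) = 16/9 (each basis 2-blade squares to minus the product of its generators' squares); cross terms between blades sharing an index anticommute and cancel. So B^2 = 16/9.
B^2 = 16/9 — the series telescopes hyperbolically here: l = 4/3, alpha*l = 3/2, so exp(alpha B) = cosh(3/2) + (sinh(3/2)/(4/3))*B = cosh(3/2) + (3*sinh(3/2)/4)*B.
Answer: cosh(3/2) + 3*sinh(3/2)/47*e12 + 95*sinh(3/2)/94*e13 + 15*sinh(3/2)/94*e23


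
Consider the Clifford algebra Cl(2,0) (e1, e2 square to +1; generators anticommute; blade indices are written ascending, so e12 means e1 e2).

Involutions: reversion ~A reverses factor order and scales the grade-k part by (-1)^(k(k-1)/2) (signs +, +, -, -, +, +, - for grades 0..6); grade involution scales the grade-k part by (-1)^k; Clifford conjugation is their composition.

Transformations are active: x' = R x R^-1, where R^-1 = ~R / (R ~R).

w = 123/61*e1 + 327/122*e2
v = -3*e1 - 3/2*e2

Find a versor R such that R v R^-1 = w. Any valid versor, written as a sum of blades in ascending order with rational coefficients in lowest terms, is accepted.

A norm check does it: q(v) = q(w) = 45/4, hence R = v + w = -60/61*e1 + 72/61*e2 realises the map — parallel part kept, (v - w)/2 negated, v carried to w.
Answer: -60/61*e1 + 72/61*e2


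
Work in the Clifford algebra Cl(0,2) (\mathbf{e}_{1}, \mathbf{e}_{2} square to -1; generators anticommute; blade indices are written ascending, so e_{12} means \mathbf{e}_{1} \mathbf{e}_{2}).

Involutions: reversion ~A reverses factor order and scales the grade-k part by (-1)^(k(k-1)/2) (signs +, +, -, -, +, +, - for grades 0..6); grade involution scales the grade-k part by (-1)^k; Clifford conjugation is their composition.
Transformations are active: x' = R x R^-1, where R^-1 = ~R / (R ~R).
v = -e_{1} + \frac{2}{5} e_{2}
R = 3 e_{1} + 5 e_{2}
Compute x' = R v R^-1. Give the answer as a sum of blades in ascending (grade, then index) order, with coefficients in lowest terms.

~R = 3 e_{1} + 5 e_{2}, and R ~R = -34, so R^-1 = ~R / (-34).
R v = 1 + \frac{31}{5} e_{12}
Answer: \frac{14}{17} e_{1} - \frac{59}{85} e_{2}


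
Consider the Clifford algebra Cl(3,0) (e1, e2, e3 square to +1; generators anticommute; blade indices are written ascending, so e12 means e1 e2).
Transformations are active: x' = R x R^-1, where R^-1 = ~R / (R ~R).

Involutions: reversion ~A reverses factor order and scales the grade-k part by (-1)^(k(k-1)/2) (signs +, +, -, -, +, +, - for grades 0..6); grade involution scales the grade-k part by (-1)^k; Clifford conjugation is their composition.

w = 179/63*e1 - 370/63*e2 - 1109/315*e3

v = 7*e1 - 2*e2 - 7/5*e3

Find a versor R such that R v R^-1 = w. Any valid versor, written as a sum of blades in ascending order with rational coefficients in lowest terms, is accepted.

Why this works: both vectors square to 1374/25, so q(v) = q(w) and R = v + w = 620/63*e1 - 496/63*e2 - 310/63*e3 carries v to w — its own direction survives, the complement (v - w)/2 flips.
Answer: 620/63*e1 - 496/63*e2 - 310/63*e3


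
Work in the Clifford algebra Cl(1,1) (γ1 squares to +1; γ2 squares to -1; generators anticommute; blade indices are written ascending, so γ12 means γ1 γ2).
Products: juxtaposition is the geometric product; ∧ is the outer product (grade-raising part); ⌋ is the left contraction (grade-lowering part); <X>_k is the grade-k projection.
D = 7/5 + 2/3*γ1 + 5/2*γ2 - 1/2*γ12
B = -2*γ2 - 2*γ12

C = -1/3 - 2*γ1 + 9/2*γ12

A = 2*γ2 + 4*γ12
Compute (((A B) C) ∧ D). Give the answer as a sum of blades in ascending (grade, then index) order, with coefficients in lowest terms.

step 1: -4 + 4*γ1
step 2: -20/3 + 20/3*γ1 + 18*γ2 - 18*γ12
step 3: -28/3 + 44/9*γ1 + 128/15*γ2 - 86/5*γ12
Answer: -28/3 + 44/9*γ1 + 128/15*γ2 - 86/5*γ12


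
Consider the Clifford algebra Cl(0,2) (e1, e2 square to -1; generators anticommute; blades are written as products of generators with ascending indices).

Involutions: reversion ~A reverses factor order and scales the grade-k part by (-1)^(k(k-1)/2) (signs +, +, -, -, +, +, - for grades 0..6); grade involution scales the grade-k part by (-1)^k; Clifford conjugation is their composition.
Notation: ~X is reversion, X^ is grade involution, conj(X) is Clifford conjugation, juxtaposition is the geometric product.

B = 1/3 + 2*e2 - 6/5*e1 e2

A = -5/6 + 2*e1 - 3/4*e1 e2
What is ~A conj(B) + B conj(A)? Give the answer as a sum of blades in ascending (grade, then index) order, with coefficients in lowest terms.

first term: -53/45 + 13/6*e1 - 11/15*e2 - 19/4*e1 e2
second term: 28/45 + 5/6*e1 + 11/15*e2 + 21/4*e1 e2
Answer: -5/9 + 3*e1 + 1/2*e1 e2


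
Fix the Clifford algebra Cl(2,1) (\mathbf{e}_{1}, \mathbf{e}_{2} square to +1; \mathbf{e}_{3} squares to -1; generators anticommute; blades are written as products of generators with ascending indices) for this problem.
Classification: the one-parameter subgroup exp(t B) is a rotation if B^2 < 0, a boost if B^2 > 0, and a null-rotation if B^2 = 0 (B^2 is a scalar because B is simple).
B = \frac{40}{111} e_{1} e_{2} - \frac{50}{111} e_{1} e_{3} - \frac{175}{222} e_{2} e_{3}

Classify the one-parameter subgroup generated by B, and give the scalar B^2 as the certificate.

B^2 term by term: the squares give (\frac{40}{111})^2*(e_{1} e_{2})^2 + (-\frac{50}{111})^2*(e_{1} e_{3})^2 + (-\frac{175}{222})^2*(e_{2} e_{3})^2 = \frac{1600}{12321}*(-1) + \frac{2500}{12321}*(+1) + \frac{30625}{49284}*(+1) = \frac{25}{36} (each basis 2-blade squares to minus the product of its generators' squares); cross terms between blades sharing an index anticommute and cancel. So B^2 = \frac{25}{36}.
Answer: boost, certificate B^2 = \frac{25}{36}. Certificate logic: \frac{25}{36} is a conjugation-invariant scalar, so its sign fixes rotation versus boost versus null-rotation outright.


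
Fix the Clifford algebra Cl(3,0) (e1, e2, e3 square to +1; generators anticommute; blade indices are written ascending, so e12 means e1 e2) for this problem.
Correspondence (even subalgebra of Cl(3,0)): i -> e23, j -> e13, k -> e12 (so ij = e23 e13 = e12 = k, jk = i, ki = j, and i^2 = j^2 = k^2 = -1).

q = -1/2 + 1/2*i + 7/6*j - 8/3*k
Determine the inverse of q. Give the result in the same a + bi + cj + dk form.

In blades: q = -1/2 - 8/3*e12 + 7/6*e13 + 1/2*e23.
With qbar = -1/2 + 8/3*e12 - 7/6*e13 - 1/2*e23 (scalar fixed, mapped units negated), q qbar = 323/36 (the sum of squared coefficients), so q^-1 = qbar / (323/36) = -18/323 + 96/323*e12 - 42/323*e13 - 18/323*e23; translating back:
Answer: -18/323 - 18/323*i - 42/323*j + 96/323*k


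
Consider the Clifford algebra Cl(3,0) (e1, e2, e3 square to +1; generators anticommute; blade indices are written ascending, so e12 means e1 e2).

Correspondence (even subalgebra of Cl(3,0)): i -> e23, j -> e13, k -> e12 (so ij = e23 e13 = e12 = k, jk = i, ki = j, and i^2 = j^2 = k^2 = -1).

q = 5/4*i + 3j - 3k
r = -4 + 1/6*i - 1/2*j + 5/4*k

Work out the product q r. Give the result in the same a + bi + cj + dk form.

In blades: q = -3*e12 + 3*e13 + 5/4*e23, r = -4 + 5/4*e12 - 1/2*e13 + 1/6*e23.
Distribute q over r term by term (generator squares from the signature, products reordered to ascending indices): (-3*e12)*r = 15/4 + 12*e12 - 1/2*e13 - 3/2*e23; (3*e13)*r = 3/2 - 1/2*e12 - 12*e13 + 15/4*e23; (5/4*e23)*r = -5/24 - 5/8*e12 - 25/16*e13 - 5*e23.
Sum: 121/24 + 87/8*e12 - 225/16*e13 - 11/4*e23; translating back through the correspondence:
Answer: 121/24 - 11/4*i - 225/16*j + 87/8*k


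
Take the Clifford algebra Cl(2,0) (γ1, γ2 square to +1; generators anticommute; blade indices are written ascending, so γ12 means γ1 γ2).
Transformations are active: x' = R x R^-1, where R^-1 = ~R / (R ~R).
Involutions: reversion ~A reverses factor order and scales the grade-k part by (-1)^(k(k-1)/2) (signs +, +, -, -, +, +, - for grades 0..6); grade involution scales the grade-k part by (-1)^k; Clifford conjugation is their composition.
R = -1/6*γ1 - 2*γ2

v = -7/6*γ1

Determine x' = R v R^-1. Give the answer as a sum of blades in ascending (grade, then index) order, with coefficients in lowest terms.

~R = -1/6*γ1 - 2*γ2, and R ~R = 145/36, so R^-1 = ~R / (145/36).
R v = 7/36 - 7/3*γ12
Answer: 1001/870*γ1 - 28/145*γ2


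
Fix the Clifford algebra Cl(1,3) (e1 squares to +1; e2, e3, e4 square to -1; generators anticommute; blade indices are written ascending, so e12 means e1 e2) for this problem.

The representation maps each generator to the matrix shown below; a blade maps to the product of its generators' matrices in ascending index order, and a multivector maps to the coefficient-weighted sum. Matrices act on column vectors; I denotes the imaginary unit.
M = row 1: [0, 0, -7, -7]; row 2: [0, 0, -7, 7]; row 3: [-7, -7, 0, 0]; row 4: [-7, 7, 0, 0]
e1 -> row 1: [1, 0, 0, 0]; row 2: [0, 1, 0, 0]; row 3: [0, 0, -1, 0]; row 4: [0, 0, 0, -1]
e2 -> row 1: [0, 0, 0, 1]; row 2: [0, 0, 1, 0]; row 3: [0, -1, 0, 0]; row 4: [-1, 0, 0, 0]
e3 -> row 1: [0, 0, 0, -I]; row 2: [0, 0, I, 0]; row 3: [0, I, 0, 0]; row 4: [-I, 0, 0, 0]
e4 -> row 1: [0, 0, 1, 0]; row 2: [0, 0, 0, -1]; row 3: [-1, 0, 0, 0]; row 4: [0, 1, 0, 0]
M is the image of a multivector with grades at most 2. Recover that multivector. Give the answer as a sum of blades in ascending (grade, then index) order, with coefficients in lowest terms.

Method: the blade images are trace-orthogonal — tr(rho(e_A) rho(e_B)^-1) = 4 if A = B and 0 otherwise — and rho(e_A)^-1 = (e_A)^2 * rho(e_A) with (e_A)^2 = +1 or -1, so the coefficient of e_A in the preimage is (e_A)^2 * tr(M rho(e_A))/4.
Nonzero projections over blades of grade <= 2: e12: (e12)^2 = +1, tr(M rho(e12)) = -28, coefficient -7; e14: (e14)^2 = +1, tr(M rho(e14)) = -28, coefficient -7. Every other blade of grade <= 2 projects to 0.
Answer: -7*e12 - 7*e14


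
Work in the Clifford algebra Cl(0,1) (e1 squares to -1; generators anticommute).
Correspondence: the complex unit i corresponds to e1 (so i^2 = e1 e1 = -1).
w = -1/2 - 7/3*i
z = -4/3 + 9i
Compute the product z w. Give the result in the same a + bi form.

In blades: z = -4/3 + 9*e1, w = -1/2 - 7/3*e1.
Distribute z over w term by term (generator squares from the signature, products reordered to ascending indices): (-4/3)*w = 2/3 + 28/9*e1; (9*e1)*w = 21 - 9/2*e1.
Sum: 65/3 - 25/18*e1; translating back through the correspondence:
Answer: 65/3 - 25/18*i


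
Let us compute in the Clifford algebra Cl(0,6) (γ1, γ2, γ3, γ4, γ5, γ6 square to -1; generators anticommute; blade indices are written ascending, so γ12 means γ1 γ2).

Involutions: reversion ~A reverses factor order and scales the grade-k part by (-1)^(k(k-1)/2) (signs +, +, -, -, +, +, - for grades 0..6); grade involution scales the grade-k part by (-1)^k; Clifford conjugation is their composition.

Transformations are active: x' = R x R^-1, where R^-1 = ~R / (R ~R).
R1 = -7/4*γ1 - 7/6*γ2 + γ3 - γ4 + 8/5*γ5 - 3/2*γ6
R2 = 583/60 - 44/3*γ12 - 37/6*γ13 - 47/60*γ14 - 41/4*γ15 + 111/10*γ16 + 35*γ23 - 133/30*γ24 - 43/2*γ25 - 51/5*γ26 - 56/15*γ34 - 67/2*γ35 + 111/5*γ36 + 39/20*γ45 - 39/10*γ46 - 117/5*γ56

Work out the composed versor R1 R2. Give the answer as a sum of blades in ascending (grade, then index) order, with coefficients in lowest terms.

Distribute over the terms of R1 (each basis-blade product reordered to ascending indices, repeated generators contracted through their squares):
(-7/4*γ1) R2 = -4081/240*γ1 - 77/3*γ2 - 259/24*γ3 - 329/240*γ4 - 287/16*γ5 + 777/40*γ6 - 245/4*γ123 + 931/120*γ124 + 301/8*γ125 + 357/20*γ126 + 98/15*γ134 + 469/8*γ135 - 777/20*γ136 - 273/80*γ145 + 273/40*γ146 + 819/20*γ156
(-7/6*γ2) R2 = 154/9*γ1 - 4081/360*γ2 + 245/6*γ3 - 931/180*γ4 - 301/12*γ5 - 119/10*γ6 - 259/36*γ123 - 329/360*γ124 - 287/24*γ125 + 259/20*γ126 + 196/45*γ234 + 469/12*γ235 - 259/10*γ236 - 91/40*γ245 + 91/20*γ246 + 273/10*γ256
(γ3) R2 = -37/6*γ1 + 35*γ2 + 583/60*γ3 + 56/15*γ4 + 67/2*γ5 - 111/5*γ6 - 44/3*γ123 + 47/60*γ134 + 41/4*γ135 - 111/10*γ136 + 133/30*γ234 + 43/2*γ235 + 51/5*γ236 + 39/20*γ345 - 39/10*γ346 - 117/5*γ356
(-γ4) R2 = 47/60*γ1 + 133/30*γ2 + 56/15*γ3 - 583/60*γ4 + 39/20*γ5 - 39/10*γ6 + 44/3*γ124 + 37/6*γ134 - 41/4*γ145 + 111/10*γ146 - 35*γ234 - 43/2*γ245 - 51/5*γ246 - 67/2*γ345 + 111/5*γ346 + 117/5*γ456
(8/5*γ5) R2 = -82/5*γ1 - 172/5*γ2 - 268/5*γ3 + 78/25*γ4 + 1166/75*γ5 + 936/25*γ6 - 352/15*γ125 - 148/15*γ135 - 94/75*γ145 - 444/25*γ156 + 56*γ235 - 532/75*γ245 + 408/25*γ256 - 448/75*γ345 - 888/25*γ356 + 156/25*γ456
(-3/2*γ6) R2 = -333/20*γ1 + 153/10*γ2 - 333/10*γ3 + 117/20*γ4 + 351/10*γ5 - 583/40*γ6 + 22*γ126 + 37/4*γ136 + 47/40*γ146 + 123/8*γ156 - 105/2*γ236 + 133/20*γ246 + 129/4*γ256 + 28/5*γ346 + 201/4*γ356 - 117/40*γ456
Summing the partial products and collecting blades:
Answer: -5519/144*γ1 - 6001/360*γ2 - 5209/120*γ3 - 12803/3600*γ4 + 51691/1200*γ5 + 429/100*γ6 - 748/9*γ123 + 968/45*γ124 + 11/5*γ125 + 264/5*γ126 + 809/60*γ134 + 7081/120*γ135 - 407/10*γ136 - 17899/1200*γ145 + 191/10*γ146 + 7713/200*γ156 - 2359/90*γ234 + 1399/12*γ235 - 341/5*γ236 - 18521/600*γ245 + γ246 + 7587/100*γ256 - 11257/300*γ345 + 239/10*γ346 - 867/100*γ356 + 5343/200*γ456


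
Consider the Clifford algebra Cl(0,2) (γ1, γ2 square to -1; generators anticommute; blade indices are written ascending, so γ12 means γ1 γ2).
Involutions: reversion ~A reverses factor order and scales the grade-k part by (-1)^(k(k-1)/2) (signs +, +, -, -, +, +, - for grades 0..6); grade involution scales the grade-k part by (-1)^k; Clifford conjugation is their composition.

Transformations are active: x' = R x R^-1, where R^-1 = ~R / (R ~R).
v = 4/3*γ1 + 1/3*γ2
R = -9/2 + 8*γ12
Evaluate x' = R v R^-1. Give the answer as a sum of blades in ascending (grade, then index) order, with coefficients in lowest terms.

~R = -9/2 - 8*γ12, and R ~R = 337/4, so R^-1 = ~R / (337/4).
R v = -26/3*γ1 + 55/6*γ2
Answer: -412/1011*γ1 - 1327/1011*γ2


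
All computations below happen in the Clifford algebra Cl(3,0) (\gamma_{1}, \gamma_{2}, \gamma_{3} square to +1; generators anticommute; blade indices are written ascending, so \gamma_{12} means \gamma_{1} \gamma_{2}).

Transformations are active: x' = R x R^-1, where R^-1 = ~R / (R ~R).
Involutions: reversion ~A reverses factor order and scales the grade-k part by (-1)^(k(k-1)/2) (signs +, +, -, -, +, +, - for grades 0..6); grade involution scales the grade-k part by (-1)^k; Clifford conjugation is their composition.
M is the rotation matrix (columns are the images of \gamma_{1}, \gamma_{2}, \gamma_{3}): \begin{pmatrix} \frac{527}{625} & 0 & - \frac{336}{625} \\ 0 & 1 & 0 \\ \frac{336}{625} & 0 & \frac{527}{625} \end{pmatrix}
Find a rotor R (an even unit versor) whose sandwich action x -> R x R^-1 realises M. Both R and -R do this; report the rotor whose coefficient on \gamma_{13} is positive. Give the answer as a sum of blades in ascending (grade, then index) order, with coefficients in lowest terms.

Method: write R = a + b12*\gamma_{12} + b13*\gamma_{13} + b23*\gamma_{23} with a^2 + b12^2 + b13^2 + b23^2 = 1 (so R^-1 = ~R). Expanding the columns R e_j ~R gives tr M = 4a^2 - 1 and, from the antisymmetric part, M21 - M12 = -4a*b12, M13 - M31 = 4a*b13, M32 - M23 = -4a*b23.
Here tr M = \frac{1679}{625}, so a^2 = (1 + tr M)/4 = \frac{576}{625} and a = ±\frac{24}{25}. Taking a = \frac{24}{25}: M21 - M12 = 0, M13 - M31 = -\frac{672}{625}, M32 - M23 = 0, giving b12 = 0, b13 = -\frac{7}{25}, b23 = 0, i.e. R = \frac{24}{25} - \frac{7}{25} \gamma_{13}.
Its \gamma_{13} coefficient is negative, so report the other preimage -R.
Answer: -\frac{24}{25} + \frac{7}{25} \gamma_{13}. Sheet selection: the two-to-one cover makes ±R indistinguishable at the matrix level (trace \frac{1679}{625}), so uniqueness comes from the required sign on \gamma_{13}.


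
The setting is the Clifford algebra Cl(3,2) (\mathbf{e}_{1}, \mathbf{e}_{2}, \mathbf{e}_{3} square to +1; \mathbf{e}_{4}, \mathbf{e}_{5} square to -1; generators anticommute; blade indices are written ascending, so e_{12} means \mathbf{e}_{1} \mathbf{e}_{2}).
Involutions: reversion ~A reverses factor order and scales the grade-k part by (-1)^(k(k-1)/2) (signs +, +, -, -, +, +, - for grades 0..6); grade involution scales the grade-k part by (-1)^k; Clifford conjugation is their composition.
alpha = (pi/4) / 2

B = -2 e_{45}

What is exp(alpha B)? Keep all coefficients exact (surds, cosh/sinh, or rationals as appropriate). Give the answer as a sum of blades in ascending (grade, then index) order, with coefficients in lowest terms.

B^2 = (-2)^2*(e_{45})^2 = 4*(-1) = -4 (a basis 2-blade squares to minus the product of its generators' squares).
B^2 = -4 — circular case — the even/odd split gives cos and sin: l = 2, alpha*l = \frac{\pi}{4}, so exp(alpha B) = cos(\frac{\pi}{4}) + (sin(\frac{\pi}{4})/2)*B = \frac{\sqrt{2}}{2} + (\frac{\sqrt{2}}{4})*B.
Answer: \frac{\sqrt{2}}{2} - \frac{\sqrt{2}}{2} e_{45}


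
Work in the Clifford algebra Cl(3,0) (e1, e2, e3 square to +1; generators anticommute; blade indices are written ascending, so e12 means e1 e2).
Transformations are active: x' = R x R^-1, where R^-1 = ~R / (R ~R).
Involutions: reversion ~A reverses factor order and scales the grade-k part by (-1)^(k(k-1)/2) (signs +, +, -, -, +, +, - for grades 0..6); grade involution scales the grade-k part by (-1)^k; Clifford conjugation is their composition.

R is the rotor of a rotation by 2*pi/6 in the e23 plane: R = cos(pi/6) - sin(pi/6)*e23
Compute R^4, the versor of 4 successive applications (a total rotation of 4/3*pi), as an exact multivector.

The rotor phase is half the rotation angle and phases add under composition, so 4 steps in the e23 plane accumulate phase 4*(pi/6) = 2*pi/3: R^4 = cos(2*pi/3) - sin(2*pi/3)*e23.
cos(2*pi/3) = -1/2 and sin(2*pi/3) = sqrt(3)/2, so R^4 = -1/2 - sqrt(3)/2*e23. The net rotation is 4/3*pi; the rotor keeps the half-angle phase exactly.
Answer: -1/2 - sqrt(3)/2*e23


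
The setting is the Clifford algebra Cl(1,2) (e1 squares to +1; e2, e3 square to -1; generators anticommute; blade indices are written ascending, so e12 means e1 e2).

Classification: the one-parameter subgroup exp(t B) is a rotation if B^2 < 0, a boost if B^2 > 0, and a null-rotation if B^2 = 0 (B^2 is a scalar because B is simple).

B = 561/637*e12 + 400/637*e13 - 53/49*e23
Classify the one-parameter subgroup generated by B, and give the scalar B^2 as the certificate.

B^2 term by term: the squares give (561/637)^2*(e12)^2 + (400/637)^2*(e13)^2 + (-53/49)^2*(e23)^2 = 314721/405769*(+1) + 160000/405769*(+1) + 2809/2401*(-1) = 0 (each basis 2-blade squares to minus the product of its generators' squares); cross terms between blades sharing an index anticommute and cancel. So B^2 = 0.
Answer: null-rotation, certificate B^2 = 0. Why this suffices: the scalar 0 survives any versor conjugation, so its sign alone determines the class however B is presented.


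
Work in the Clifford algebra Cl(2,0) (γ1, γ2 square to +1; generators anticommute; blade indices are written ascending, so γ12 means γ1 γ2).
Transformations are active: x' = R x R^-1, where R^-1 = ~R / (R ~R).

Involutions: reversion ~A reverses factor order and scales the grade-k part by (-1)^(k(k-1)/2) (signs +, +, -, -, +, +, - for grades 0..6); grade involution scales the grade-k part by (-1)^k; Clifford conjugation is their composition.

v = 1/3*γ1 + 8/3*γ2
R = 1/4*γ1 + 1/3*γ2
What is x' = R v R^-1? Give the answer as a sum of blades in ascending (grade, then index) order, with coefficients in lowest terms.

~R = 1/4*γ1 + 1/3*γ2, and R ~R = 25/144, so R^-1 = ~R / (25/144).
R v = 35/36 + 5/9*γ12
Answer: 37/15*γ1 + 16/15*γ2


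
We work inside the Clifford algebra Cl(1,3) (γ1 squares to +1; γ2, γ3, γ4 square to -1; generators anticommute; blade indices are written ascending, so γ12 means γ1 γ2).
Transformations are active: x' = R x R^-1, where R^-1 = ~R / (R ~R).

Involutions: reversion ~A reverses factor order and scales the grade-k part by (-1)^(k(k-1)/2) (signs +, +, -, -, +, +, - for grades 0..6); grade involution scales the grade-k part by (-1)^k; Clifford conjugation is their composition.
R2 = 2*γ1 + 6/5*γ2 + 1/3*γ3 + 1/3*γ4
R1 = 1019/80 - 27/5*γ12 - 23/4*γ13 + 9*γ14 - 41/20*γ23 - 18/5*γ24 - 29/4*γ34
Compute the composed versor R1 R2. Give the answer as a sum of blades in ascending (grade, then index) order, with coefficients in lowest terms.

Distribute over the terms of R2 (each basis-blade product reordered to ascending indices, repeated generators contracted through their squares):
R1 (2*γ1) = 1019/40*γ1 + 54/5*γ2 + 23/2*γ3 - 18*γ4 - 41/10*γ123 - 36/5*γ124 - 29/2*γ134
R1 (6/5*γ2) = 162/25*γ1 + 3057/200*γ2 - 123/50*γ3 - 108/25*γ4 + 69/10*γ123 - 54/5*γ124 - 87/10*γ234
R1 (1/3*γ3) = 23/12*γ1 + 41/60*γ2 + 1019/240*γ3 - 29/12*γ4 - 9/5*γ123 - 3*γ134 + 6/5*γ234
R1 (1/3*γ4) = -3*γ1 + 6/5*γ2 + 29/12*γ3 + 1019/240*γ4 - 9/5*γ124 - 23/12*γ134 - 41/60*γ234
Summing the partial products and collecting blades:
Answer: 18523/600*γ1 + 16781/600*γ2 + 6281/400*γ3 - 24589/1200*γ4 + γ123 - 99/5*γ124 - 233/12*γ134 - 491/60*γ234


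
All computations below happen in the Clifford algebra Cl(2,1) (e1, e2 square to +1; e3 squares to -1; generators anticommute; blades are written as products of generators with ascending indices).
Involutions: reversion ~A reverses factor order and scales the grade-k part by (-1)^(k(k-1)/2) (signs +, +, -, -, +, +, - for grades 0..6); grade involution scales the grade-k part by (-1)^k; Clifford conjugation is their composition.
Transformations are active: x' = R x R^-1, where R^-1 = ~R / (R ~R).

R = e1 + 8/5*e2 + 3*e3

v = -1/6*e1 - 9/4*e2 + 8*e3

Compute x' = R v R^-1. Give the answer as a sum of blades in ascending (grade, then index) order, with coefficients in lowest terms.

~R = e1 + 8/5*e2 + 3*e3, and R ~R = -136/25, so R^-1 = ~R / (-136/25).
R v = -833/30 - 119/60*e1 e2 + 17/2*e1 e3 + 391/20*e2 e3
Answer: 83/8*e1 + 223/12*e2 + 181/8*e3


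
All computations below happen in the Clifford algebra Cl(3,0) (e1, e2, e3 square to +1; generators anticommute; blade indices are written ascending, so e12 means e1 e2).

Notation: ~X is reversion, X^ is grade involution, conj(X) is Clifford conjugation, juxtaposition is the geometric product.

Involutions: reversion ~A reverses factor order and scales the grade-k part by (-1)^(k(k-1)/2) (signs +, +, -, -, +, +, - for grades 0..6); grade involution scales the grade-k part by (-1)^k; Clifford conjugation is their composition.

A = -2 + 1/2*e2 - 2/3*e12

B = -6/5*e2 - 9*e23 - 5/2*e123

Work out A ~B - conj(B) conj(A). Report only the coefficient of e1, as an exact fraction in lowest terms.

first term: -3/5 + 4/5*e1 + 12/5*e2 + 37/6*e3 - 29/4*e13 - 18*e23 - 5*e123
second term: -3/5 - 4/5*e1 - 12/5*e2 + 37/6*e3 - 29/4*e13 - 18*e23 + 5*e123
Answer: 8/5


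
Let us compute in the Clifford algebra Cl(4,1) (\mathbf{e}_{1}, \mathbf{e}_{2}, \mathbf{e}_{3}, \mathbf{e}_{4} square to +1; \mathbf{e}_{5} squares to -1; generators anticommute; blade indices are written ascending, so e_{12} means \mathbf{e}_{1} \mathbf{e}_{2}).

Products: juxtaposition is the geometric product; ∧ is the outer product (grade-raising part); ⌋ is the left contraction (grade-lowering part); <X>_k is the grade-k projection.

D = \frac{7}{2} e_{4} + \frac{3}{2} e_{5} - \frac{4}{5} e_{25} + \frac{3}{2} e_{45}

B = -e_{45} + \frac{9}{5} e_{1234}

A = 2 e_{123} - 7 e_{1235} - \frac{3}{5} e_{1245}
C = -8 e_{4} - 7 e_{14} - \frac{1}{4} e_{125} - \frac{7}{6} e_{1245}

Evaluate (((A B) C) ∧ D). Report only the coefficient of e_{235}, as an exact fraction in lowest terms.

step 1: -\frac{18}{5} e_{4} + \frac{3}{5} e_{12} - \frac{27}{25} e_{35} + \frac{63}{5} e_{45} + 7 e_{1234} - 2 e_{12345}
step 2: \frac{144}{5} - \frac{126}{5} e_{1} - \frac{7}{3} e_{3} + \frac{2019}{20} e_{5} - \frac{147}{10} e_{12} + \frac{441}{5} e_{15} + 49 e_{23} + \frac{21}{5} e_{24} + \frac{1}{2} e_{34} + \frac{49}{6} e_{35} + \frac{7}{10} e_{45} - \frac{5627}{100} e_{123} - \frac{33}{20} e_{124} + \frac{21}{5} e_{125} - 14 e_{235} - \frac{689}{100} e_{345} + \frac{63}{50} e_{1234} - 16 e_{1235} + \frac{9}{10} e_{1245} - \frac{189}{25} e_{1345}
step 3: \frac{504}{5} e_{4} + \frac{216}{5} e_{5} - \frac{441}{5} e_{14} - \frac{189}{5} e_{15} - \frac{576}{25} e_{25} - \frac{49}{6} e_{34} - \frac{7}{2} e_{35} - \frac{2481}{8} e_{45} - \frac{1029}{20} e_{124} - \frac{189}{100} e_{125} - \frac{693}{2} e_{145} + \frac{343}{2} e_{234} + \frac{2149}{30} e_{235} + \frac{63}{10} e_{245} - \frac{94}{3} e_{345} - \frac{39389}{200} e_{1234} - \frac{16881}{200} e_{1235} - \frac{1569}{40} e_{1245} + \frac{1221}{10} e_{2345} - \frac{5303}{200} e_{12345}
Answer: \frac{2149}{30}


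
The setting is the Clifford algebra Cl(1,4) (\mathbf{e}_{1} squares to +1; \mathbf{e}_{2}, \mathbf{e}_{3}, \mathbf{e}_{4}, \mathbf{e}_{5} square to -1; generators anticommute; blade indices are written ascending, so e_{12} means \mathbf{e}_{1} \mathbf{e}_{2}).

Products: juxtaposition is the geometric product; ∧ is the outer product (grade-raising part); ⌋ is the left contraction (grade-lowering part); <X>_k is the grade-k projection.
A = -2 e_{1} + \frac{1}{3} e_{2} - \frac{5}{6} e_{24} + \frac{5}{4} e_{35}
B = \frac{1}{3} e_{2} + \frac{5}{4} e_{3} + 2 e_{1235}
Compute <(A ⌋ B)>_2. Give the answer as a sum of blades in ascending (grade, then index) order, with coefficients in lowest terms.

step 1: -\frac{1}{9} - \frac{5}{2} e_{12} + \frac{2}{3} e_{135} - 4 e_{235}
step 2: -\frac{5}{2} e_{12}
Answer: -\frac{5}{2} e_{12}


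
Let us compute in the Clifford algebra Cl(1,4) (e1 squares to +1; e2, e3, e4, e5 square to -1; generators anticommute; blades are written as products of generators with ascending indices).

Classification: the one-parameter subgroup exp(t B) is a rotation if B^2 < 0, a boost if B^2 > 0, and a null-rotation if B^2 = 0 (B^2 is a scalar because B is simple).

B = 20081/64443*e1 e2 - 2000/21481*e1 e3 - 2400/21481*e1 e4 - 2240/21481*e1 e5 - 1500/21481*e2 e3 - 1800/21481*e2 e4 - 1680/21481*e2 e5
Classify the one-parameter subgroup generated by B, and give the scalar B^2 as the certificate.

B^2 term by term: the squares give (20081/64443)^2*(e1 e2)^2 + (-2000/21481)^2*(e1 e3)^2 + (-2400/21481)^2*(e1 e4)^2 + (-2240/21481)^2*(e1 e5)^2 + (-1500/21481)^2*(e2 e3)^2 + (-1800/21481)^2*(e2 e4)^2 + (-1680/21481)^2*(e2 e5)^2 = 403246561/4152900249*(+1) + 4000000/461433361*(+1) + 5760000/461433361*(+1) + 5017600/461433361*(+1) + 2250000/461433361*(-1) + 3240000/461433361*(-1) + 2822400/461433361*(-1) = 1/9 (each basis 2-blade squares to minus the product of its generators' squares); cross terms between blades sharing an index anticommute and cancel; the commuting (index-disjoint) pairs give grade-4 terms 2*c*c'*(blade product), which cancel blade by blade — e1 e2 e3 e4: -7200000/461433361 + 7200000/461433361 = 0; e1 e2 e3 e5: -6720000/461433361 + 6720000/461433361 = 0; e1 e2 e4 e5: -8064000/461433361 + 8064000/461433361 = 0 — confirming B is simple. So B^2 = 1/9.
Answer: boost, certificate B^2 = 1/9. Because 1/9 is invariant under every versor sandwich, the classification follows from its sign alone.


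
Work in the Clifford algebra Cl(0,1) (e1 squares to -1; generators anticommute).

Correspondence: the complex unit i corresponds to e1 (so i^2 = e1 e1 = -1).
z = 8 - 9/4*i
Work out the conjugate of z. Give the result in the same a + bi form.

In blades: z = 8 - 9/4*e1.
Conjugation here is Clifford conjugation: the scalar is fixed and the grade-1 and grade-2 blades all flip sign, giving 8 + 9/4*e1; translating back:
Answer: 8 + 9/4*i


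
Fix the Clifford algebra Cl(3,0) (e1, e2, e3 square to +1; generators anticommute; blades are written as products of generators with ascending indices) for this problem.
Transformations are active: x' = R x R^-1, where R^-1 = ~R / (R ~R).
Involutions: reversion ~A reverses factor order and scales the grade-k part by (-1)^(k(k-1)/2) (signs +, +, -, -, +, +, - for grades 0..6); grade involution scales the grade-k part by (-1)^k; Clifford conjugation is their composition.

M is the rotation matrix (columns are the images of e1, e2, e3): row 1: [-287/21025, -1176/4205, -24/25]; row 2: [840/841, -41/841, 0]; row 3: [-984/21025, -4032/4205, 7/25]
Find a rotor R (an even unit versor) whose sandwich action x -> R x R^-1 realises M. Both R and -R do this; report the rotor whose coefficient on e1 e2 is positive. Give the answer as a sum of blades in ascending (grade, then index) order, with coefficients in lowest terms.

Method: write R = a + b12*e1 e2 + b13*e1 e3 + b23*e2 e3 with a^2 + b12^2 + b13^2 + b23^2 = 1 (so R^-1 = ~R). Expanding the columns R e_j ~R gives tr M = 4a^2 - 1 and, from the antisymmetric part, M21 - M12 = -4a*b12, M13 - M31 = 4a*b13, M32 - M23 = -4a*b23.
Here tr M = 183/841, so a^2 = (1 + tr M)/4 = 256/841 and a = ±16/29. Taking a = 16/29: M21 - M12 = 5376/4205, M13 - M31 = -768/841, M32 - M23 = -4032/4205, giving b12 = -84/145, b13 = -12/29, b23 = 63/145, i.e. R = 16/29 - 84/145*e1 e2 - 12/29*e1 e3 + 63/145*e2 e3.
Its e1 e2 coefficient is negative, so report the other preimage -R.
Answer: -16/29 + 84/145*e1 e2 + 12/29*e1 e3 - 63/145*e2 e3. Uniqueness: Spin(3) -> SO(3) maps R and -R to the same rotation of trace 183/841; fixing the sign of the e1 e2 coefficient removes the ambiguity.
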